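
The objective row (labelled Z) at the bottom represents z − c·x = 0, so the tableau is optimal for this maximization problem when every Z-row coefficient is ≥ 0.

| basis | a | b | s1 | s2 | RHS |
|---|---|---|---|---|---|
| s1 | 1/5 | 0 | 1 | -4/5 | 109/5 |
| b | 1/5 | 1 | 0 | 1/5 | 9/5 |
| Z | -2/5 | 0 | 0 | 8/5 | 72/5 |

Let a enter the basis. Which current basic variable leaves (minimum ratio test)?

Column a entries and ratios — s1: (109/5)/(1/5) = 109; b: (9/5)/(1/5) = 9.
Smallest ratio is 9 in the row of b, so b leaves.

b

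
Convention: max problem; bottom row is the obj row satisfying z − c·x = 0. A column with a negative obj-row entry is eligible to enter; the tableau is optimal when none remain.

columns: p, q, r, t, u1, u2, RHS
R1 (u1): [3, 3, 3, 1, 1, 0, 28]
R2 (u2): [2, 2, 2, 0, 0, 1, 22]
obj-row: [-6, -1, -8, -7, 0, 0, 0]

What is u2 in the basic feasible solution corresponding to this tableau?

22

u2 is basic (row 2); its value is the RHS of that row, 22.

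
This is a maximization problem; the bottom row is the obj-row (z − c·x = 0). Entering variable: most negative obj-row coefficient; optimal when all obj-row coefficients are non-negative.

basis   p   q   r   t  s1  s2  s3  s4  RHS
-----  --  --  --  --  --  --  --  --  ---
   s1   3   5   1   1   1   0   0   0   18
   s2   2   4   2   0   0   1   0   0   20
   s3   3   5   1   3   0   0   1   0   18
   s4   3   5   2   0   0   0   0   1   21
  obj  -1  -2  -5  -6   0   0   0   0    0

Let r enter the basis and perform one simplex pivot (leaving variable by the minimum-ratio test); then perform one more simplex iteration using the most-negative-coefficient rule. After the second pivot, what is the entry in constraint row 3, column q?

Ratio test on column r — row 1: 18/1 = 18; row 2: 20/2 = 10; row 3: 18/1 = 18; row 4: 21/2 = 21/2. Minimum is 10 at row 2 (s2 leaves); pivot element 2.
Divide row 2 by 2; eliminate column r from the other rows.
Second iteration: most negative obj-row entry is -6 in column t, so t enters.
Ratio test on column t — row 1: 8/1 = 8; row 2: entry 0 ≤ 0; row 3: 8/3 = 8/3; row 4: entry 0 ≤ 0. Minimum is 8/3 at row 3 (s3 leaves); pivot element 3.
Divide row 3 by 3; eliminate column t from the other rows.
After both pivots, the entry at constraint row 3, column q is 1.

1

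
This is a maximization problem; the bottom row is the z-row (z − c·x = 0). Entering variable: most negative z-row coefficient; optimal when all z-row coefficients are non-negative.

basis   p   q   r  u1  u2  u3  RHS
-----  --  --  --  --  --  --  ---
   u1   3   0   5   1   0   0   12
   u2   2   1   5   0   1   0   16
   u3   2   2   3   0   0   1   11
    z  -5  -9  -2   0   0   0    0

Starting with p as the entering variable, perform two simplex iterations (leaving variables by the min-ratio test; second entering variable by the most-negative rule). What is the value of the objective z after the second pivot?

Ratio test on column p — row 1: 12/3 = 4; row 2: 16/2 = 8; row 3: 11/2 = 11/2. Minimum is 4 at row 1 (u1 leaves); pivot element 3.
Pivot on row 1; the z-row RHS becomes 0 − (-5)·4 = 20.
Next entering variable (most negative z-row entry -9): q.
Ratio test on column q — row 1: entry 0 ≤ 0; row 2: 8/1 = 8; row 3: 3/2 = 3/2. Minimum is 3/2 at row 3 (u3 leaves); pivot element 2.
After the second pivot the z-row RHS is 20 − (-9)·(3/2) = 67/2.

67/2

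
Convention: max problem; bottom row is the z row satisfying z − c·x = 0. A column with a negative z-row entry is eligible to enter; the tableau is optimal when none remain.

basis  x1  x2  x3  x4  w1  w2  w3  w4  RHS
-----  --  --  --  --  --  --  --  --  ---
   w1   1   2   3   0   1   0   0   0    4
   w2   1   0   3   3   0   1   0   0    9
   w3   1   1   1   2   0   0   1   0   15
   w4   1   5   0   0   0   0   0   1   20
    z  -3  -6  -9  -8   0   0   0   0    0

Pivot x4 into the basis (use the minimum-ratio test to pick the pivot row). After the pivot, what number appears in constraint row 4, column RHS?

20

Ratio test on column x4 — row 1: entry 0 ≤ 0; row 2: 9/3 = 3; row 3: 15/2 = 15/2; row 4: entry 0 ≤ 0. Minimum is 3 at row 2 (w2 leaves); pivot element 3.
Divide row 2 by 3; eliminate column x4 from the other rows.
Row 4 update in column RHS: 20 − 0·3 = 20.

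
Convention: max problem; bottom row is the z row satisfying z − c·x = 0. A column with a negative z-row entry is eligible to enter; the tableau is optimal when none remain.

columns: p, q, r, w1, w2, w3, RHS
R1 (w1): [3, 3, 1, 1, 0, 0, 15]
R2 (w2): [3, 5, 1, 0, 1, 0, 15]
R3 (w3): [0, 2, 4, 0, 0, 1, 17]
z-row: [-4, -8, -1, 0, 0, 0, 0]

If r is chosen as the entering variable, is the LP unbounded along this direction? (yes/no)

no

Column r has positive entries in row(s) 1, 2, 3, so the ratio test bounds it — not unbounded.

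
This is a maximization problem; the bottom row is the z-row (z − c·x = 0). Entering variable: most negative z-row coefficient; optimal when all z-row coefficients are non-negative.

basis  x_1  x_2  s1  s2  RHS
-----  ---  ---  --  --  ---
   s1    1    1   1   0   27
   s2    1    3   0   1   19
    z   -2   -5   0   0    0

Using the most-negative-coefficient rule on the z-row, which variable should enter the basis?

x_2

Negative z-row entries: x_1: -2, x_2: -5.
The most negative is -5 in column x_2, so x_2 enters.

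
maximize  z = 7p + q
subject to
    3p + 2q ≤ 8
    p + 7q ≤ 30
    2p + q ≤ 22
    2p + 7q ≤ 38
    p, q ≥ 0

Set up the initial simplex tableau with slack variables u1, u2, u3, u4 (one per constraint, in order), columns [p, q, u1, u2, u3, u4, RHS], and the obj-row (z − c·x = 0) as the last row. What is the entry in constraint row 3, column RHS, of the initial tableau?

The RHS of constraint 3 is b_3 = 22.

22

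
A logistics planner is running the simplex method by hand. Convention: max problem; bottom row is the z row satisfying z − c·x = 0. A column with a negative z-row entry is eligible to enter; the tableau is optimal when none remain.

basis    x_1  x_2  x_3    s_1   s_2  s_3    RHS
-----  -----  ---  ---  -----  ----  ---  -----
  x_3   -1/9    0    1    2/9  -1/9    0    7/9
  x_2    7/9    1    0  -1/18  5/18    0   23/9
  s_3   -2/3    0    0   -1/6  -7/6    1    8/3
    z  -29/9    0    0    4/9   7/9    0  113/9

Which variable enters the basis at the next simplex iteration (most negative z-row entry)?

x_1

Negative z-row entries: x_1: -29/9.
The most negative is -29/9 in column x_1, so x_1 enters.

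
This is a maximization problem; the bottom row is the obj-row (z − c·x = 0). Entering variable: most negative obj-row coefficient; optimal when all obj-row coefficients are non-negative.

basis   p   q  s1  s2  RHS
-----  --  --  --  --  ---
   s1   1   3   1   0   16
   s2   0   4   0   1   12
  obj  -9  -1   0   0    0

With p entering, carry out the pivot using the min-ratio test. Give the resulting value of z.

Ratio test on column p — row 1: 16/1 = 16; row 2: entry 0 ≤ 0. Minimum is 16 at row 1 (s1 leaves); pivot element 1.
Pivot on row 1; the obj-row RHS becomes 0 − (-9)·16 = 144.

144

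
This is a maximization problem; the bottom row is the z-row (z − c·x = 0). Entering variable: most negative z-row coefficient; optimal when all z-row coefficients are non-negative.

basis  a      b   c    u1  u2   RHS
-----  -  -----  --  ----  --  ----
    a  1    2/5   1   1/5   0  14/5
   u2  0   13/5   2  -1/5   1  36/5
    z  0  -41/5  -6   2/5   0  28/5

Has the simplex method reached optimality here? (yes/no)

The z-row has a negative entry -41/5 in column b, so it is not optimal.

no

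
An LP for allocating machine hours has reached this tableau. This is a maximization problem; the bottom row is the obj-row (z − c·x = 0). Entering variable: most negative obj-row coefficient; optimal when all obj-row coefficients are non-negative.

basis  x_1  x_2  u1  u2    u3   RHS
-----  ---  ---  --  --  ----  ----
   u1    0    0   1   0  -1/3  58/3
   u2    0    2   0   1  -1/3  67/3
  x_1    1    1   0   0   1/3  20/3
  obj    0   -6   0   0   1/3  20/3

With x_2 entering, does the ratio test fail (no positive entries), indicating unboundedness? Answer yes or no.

Column x_2 has positive entries in row(s) 2, 3, so the ratio test bounds it — not unbounded.

no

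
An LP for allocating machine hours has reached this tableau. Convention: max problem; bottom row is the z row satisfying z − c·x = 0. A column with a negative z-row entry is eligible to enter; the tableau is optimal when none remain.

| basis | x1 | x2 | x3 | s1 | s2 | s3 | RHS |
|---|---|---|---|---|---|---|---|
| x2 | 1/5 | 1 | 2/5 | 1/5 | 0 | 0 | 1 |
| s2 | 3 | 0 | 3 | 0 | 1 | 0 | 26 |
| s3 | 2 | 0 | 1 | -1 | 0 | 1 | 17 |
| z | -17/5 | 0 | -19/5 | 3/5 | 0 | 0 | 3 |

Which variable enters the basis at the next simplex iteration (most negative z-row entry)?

x3

Negative z-row entries: x1: -17/5, x3: -19/5.
The most negative is -19/5 in column x3, so x3 enters.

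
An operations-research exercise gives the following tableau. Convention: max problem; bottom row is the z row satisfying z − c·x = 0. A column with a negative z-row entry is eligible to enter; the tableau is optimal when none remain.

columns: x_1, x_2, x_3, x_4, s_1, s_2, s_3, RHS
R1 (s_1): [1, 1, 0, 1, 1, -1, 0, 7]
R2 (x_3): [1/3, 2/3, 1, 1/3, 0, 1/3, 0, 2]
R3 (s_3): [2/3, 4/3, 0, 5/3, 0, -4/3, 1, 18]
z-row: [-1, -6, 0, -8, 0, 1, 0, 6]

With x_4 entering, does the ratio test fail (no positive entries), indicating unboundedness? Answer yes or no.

Column x_4 has positive entries in row(s) 1, 2, 3, so the ratio test bounds it — not unbounded.

no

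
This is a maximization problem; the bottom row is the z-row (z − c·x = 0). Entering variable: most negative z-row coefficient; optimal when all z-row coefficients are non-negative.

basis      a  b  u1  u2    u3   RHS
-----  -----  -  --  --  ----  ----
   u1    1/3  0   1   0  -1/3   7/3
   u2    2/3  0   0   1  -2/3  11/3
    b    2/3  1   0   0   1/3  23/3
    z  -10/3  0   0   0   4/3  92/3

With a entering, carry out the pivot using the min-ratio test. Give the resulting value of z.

Ratio test on column a — row 1: (7/3)/(1/3) = 7; row 2: (11/3)/(2/3) = 11/2; row 3: (23/3)/(2/3) = 23/2. Minimum is 11/2 at row 2 (u2 leaves); pivot element 2/3.
Pivot on row 2; the z-row RHS becomes 92/3 − (-10/3)·(11/2) = 49.

49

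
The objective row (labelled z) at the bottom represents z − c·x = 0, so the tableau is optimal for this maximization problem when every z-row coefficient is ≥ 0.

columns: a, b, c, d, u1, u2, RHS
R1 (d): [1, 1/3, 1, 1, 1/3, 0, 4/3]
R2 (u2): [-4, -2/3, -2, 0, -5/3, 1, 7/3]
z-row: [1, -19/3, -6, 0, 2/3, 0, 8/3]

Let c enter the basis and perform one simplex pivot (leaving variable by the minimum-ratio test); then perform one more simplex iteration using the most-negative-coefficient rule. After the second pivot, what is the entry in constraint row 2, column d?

Ratio test on column c — row 1: (4/3)/1 = 4/3; row 2: entry -2 ≤ 0. Minimum is 4/3 at row 1 (d leaves); pivot element 1.
Divide row 1 by 1; eliminate column c from the other rows.
Second iteration: most negative z-row entry is -13/3 in column b, so b enters.
Ratio test on column b — row 1: (4/3)/(1/3) = 4; row 2: entry 0 ≤ 0. Minimum is 4 at row 1 (c leaves); pivot element 1/3.
Divide row 1 by 1/3; eliminate column b from the other rows.
After both pivots, the entry at constraint row 2, column d is 2.

2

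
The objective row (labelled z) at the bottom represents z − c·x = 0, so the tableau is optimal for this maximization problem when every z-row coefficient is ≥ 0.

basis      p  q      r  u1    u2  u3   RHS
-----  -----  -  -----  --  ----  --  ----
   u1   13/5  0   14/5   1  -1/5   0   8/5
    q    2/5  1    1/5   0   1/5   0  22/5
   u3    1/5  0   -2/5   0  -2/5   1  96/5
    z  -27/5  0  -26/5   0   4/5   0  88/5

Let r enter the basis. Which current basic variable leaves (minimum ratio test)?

u1

Column r entries and ratios — u1: (8/5)/(14/5) = 4/7; q: (22/5)/(1/5) = 22; u3: -2/5 ≤ 0, skip.
Smallest ratio is 4/7 in the row of u1, so u1 leaves.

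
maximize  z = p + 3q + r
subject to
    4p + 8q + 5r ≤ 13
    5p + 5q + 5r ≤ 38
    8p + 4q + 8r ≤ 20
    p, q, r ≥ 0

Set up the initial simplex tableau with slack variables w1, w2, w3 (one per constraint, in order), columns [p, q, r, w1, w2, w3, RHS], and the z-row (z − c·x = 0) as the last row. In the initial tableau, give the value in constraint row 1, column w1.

Slack w1 belongs to constraint 1; its column is the unit vector e_1, so the entry in row 1 is 1.

1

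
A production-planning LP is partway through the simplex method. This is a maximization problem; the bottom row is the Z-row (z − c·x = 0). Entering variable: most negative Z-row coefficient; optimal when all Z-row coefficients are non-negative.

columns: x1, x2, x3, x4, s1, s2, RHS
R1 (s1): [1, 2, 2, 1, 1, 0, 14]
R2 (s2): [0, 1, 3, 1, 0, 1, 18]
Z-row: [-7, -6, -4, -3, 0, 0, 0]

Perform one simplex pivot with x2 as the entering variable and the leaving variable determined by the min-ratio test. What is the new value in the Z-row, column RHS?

42

Ratio test on column x2 — row 1: 14/2 = 7; row 2: 18/1 = 18. Minimum is 7 at row 1 (s1 leaves); pivot element 2.
Divide row 1 by 2; eliminate column x2 from the other rows.
Z-row update in column RHS: 0 − (-6)·7 = 42.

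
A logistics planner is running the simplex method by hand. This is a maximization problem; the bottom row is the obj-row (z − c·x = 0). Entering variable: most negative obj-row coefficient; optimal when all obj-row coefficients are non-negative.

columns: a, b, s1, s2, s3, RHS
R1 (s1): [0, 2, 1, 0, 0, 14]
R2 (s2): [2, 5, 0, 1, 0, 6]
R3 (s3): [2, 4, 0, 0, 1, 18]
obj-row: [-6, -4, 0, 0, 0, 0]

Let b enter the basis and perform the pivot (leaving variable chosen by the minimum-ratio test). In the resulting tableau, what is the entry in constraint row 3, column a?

Ratio test on column b — row 1: 14/2 = 7; row 2: 6/5 = 6/5; row 3: 18/4 = 9/2. Minimum is 6/5 at row 2 (s2 leaves); pivot element 5.
Divide row 2 by 5; eliminate column b from the other rows.
Row 3 update in column a: 2 − 4·(2/5) = 2/5.

2/5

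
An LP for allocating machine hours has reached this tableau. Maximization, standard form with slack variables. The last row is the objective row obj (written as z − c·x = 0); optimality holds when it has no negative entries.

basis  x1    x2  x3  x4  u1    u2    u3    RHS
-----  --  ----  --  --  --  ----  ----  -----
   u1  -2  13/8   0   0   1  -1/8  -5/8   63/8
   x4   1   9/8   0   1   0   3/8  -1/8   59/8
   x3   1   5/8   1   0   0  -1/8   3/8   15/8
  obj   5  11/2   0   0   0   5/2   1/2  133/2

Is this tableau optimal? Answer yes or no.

yes

Every obj-row coefficient is ≥ 0, so the tableau is optimal.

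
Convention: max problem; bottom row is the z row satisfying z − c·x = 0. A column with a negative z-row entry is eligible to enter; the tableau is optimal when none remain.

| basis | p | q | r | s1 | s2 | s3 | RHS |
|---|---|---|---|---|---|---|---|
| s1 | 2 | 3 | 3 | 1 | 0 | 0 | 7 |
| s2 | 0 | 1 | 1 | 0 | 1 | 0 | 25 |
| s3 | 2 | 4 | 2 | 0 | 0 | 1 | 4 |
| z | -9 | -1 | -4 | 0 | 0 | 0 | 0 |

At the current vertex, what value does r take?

r is not in the basis, so in the current basic feasible solution r = 0.

0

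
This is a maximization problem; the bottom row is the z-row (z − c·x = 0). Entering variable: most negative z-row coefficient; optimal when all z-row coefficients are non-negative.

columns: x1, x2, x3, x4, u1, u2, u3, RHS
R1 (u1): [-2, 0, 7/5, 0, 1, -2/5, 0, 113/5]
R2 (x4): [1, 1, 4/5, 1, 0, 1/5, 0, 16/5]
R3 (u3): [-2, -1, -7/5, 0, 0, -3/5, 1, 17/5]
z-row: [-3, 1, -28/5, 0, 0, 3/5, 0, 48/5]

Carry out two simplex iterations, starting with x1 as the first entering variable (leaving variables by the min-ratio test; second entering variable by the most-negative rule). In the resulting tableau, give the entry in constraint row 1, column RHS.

Ratio test on column x1 — row 1: entry -2 ≤ 0; row 2: (16/5)/1 = 16/5; row 3: entry -2 ≤ 0. Minimum is 16/5 at row 2 (x4 leaves); pivot element 1.
Divide row 2 by 1; eliminate column x1 from the other rows.
Second iteration: most negative z-row entry is -16/5 in column x3, so x3 enters.
Ratio test on column x3 — row 1: 29/3 = 29/3; row 2: (16/5)/(4/5) = 4; row 3: (49/5)/(1/5) = 49. Minimum is 4 at row 2 (x1 leaves); pivot element 4/5.
Divide row 2 by 4/5; eliminate column x3 from the other rows.
After both pivots, the entry at constraint row 1, column RHS is 17.

17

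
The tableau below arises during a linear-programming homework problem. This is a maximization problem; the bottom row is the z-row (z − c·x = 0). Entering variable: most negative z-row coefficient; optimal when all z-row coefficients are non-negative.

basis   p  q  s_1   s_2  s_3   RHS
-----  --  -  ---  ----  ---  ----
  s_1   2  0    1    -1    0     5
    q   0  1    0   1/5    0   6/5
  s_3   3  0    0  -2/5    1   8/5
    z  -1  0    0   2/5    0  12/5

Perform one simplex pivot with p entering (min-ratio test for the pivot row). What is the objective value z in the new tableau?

Ratio test on column p — row 1: 5/2 = 5/2; row 2: entry 0 ≤ 0; row 3: (8/5)/3 = 8/15. Minimum is 8/15 at row 3 (s_3 leaves); pivot element 3.
Pivot on row 3; the z-row RHS becomes 12/5 − (-1)·(8/15) = 44/15.

44/15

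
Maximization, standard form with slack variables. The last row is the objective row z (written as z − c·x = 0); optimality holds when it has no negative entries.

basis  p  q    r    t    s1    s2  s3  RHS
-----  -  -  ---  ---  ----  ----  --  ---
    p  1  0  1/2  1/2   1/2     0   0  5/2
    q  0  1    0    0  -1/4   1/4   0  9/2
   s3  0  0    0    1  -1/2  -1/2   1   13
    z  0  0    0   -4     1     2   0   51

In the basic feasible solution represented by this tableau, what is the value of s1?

0

s1 is not in the basis, so in the current basic feasible solution s1 = 0.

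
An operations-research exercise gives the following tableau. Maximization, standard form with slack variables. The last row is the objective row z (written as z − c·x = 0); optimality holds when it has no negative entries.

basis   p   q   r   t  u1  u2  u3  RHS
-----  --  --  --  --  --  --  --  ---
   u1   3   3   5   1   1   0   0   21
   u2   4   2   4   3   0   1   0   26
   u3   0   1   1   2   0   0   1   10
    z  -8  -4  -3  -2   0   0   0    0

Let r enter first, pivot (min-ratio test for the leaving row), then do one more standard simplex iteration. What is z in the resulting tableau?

193/4

Ratio test on column r — row 1: 21/5 = 21/5; row 2: 26/4 = 13/2; row 3: 10/1 = 10. Minimum is 21/5 at row 1 (u1 leaves); pivot element 5.
Pivot on row 1; the z-row RHS becomes 0 − (-3)·(21/5) = 63/5.
Next entering variable (most negative z-row entry -31/5): p.
Ratio test on column p — row 1: (21/5)/(3/5) = 7; row 2: (46/5)/(8/5) = 23/4; row 3: entry -3/5 ≤ 0. Minimum is 23/4 at row 2 (u2 leaves); pivot element 8/5.
After the second pivot the z-row RHS is 63/5 − (-31/5)·(23/4) = 193/4.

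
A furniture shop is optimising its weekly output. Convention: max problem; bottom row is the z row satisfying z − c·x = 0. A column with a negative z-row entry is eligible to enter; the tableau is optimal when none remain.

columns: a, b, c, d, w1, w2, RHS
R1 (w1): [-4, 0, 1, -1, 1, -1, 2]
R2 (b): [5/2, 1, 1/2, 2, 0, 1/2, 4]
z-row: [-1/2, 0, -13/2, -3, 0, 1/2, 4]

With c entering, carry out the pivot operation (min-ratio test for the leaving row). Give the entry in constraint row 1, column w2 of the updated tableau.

-1

Ratio test on column c — row 1: 2/1 = 2; row 2: 4/(1/2) = 8. Minimum is 2 at row 1 (w1 leaves); pivot element 1.
Divide row 1 by 1; eliminate column c from the other rows.
In the new row 1, the w2 entry is the old entry divided by the pivot: (-1)/1 = -1.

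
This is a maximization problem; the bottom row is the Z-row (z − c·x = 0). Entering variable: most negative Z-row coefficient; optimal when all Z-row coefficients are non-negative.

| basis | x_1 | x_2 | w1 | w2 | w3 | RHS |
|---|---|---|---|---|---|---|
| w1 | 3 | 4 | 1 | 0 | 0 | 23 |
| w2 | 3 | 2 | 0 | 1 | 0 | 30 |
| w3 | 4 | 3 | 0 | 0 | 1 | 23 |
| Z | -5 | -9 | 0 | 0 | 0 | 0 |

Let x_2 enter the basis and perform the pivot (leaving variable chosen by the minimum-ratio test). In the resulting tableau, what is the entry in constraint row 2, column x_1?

Ratio test on column x_2 — row 1: 23/4 = 23/4; row 2: 30/2 = 15; row 3: 23/3 = 23/3. Minimum is 23/4 at row 1 (w1 leaves); pivot element 4.
Divide row 1 by 4; eliminate column x_2 from the other rows.
Row 2 update in column x_1: 3 − 2·(3/4) = 3/2.

3/2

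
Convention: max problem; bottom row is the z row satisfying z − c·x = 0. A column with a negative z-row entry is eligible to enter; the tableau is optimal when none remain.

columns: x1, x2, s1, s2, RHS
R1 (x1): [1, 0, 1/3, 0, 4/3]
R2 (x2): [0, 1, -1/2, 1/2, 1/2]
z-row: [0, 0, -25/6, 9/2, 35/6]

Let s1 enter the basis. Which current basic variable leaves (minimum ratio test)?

Column s1 entries and ratios — x1: (4/3)/(1/3) = 4; x2: -1/2 ≤ 0, skip.
Smallest ratio is 4 in the row of x1, so x1 leaves.

x1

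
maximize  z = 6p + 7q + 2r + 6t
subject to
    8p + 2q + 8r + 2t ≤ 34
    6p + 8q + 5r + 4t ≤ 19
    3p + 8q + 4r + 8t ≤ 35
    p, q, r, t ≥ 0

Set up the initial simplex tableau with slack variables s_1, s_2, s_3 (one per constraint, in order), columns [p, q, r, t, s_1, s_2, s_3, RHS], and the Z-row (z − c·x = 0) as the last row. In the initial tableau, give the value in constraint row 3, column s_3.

1

Slack s_3 belongs to constraint 3; its column is the unit vector e_3, so the entry in row 3 is 1.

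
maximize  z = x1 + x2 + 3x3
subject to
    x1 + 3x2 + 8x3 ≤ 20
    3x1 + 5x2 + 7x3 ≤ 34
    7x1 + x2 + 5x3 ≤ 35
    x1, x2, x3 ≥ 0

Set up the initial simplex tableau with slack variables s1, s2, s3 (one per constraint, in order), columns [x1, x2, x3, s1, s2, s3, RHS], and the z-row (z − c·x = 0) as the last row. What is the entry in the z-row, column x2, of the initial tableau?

-1

The z-row carries the negated objective coefficients: the x2 entry is -1.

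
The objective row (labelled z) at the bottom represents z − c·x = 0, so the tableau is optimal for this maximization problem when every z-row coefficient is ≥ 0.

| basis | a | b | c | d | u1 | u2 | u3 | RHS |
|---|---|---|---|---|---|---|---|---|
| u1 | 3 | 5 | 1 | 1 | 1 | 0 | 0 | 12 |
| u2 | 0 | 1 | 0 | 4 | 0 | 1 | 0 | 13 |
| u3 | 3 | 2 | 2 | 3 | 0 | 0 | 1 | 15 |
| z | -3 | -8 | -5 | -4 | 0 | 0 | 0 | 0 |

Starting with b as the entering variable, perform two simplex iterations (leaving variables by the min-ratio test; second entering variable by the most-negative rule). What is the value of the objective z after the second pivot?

Ratio test on column b — row 1: 12/5 = 12/5; row 2: 13/1 = 13; row 3: 15/2 = 15/2. Minimum is 12/5 at row 1 (u1 leaves); pivot element 5.
Pivot on row 1; the z-row RHS becomes 0 − (-8)·(12/5) = 96/5.
Next entering variable (most negative z-row entry -17/5): c.
Ratio test on column c — row 1: (12/5)/(1/5) = 12; row 2: entry -1/5 ≤ 0; row 3: (51/5)/(8/5) = 51/8. Minimum is 51/8 at row 3 (u3 leaves); pivot element 8/5.
After the second pivot the z-row RHS is 96/5 − (-17/5)·(51/8) = 327/8.

327/8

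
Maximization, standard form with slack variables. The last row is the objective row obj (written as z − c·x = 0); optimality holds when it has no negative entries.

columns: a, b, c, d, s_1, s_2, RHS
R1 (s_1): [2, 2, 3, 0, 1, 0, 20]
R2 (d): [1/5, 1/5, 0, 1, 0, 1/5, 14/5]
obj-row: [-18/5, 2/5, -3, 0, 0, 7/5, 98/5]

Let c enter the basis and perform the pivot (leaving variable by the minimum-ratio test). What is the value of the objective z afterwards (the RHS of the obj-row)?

198/5

Ratio test on column c — row 1: 20/3 = 20/3; row 2: entry 0 ≤ 0. Minimum is 20/3 at row 1 (s_1 leaves); pivot element 3.
Pivot on row 1; the obj-row RHS becomes 98/5 − (-3)·(20/3) = 198/5.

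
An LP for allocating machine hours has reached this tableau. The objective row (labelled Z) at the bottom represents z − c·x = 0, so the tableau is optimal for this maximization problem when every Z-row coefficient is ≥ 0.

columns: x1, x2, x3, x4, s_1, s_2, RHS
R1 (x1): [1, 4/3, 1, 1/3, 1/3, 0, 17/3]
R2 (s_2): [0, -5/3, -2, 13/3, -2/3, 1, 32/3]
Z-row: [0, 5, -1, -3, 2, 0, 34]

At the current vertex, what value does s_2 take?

32/3

s_2 is basic (row 2); its value is the RHS of that row, 32/3.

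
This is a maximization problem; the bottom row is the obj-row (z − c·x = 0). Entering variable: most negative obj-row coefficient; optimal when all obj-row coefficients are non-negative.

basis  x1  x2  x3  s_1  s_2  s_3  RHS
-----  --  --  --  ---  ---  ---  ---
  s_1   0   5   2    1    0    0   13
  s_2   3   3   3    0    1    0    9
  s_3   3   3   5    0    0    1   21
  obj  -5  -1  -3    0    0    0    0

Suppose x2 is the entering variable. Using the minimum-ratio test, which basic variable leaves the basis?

Column x2 entries and ratios — s_1: 13/5 = 13/5; s_2: 9/3 = 3; s_3: 21/3 = 7.
Smallest ratio is 13/5 in the row of s_1, so s_1 leaves.

s_1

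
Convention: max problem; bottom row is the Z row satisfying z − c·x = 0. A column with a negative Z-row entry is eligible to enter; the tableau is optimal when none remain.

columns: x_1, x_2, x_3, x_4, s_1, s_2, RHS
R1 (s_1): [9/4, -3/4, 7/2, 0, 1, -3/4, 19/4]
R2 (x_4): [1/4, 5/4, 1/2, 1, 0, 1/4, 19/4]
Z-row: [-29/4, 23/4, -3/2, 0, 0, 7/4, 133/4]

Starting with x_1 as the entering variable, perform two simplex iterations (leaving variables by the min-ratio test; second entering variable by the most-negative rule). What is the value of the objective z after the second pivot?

Ratio test on column x_1 — row 1: (19/4)/(9/4) = 19/9; row 2: (19/4)/(1/4) = 19. Minimum is 19/9 at row 1 (s_1 leaves); pivot element 9/4.
Pivot on row 1; the Z-row RHS becomes 133/4 − (-29/4)·(19/9) = 437/9.
Next entering variable (most negative Z-row entry -2/3): s_2.
Ratio test on column s_2 — row 1: entry -1/3 ≤ 0; row 2: (38/9)/(1/3) = 38/3. Minimum is 38/3 at row 2 (x_4 leaves); pivot element 1/3.
After the second pivot the Z-row RHS is 437/9 − (-2/3)·(38/3) = 57.

57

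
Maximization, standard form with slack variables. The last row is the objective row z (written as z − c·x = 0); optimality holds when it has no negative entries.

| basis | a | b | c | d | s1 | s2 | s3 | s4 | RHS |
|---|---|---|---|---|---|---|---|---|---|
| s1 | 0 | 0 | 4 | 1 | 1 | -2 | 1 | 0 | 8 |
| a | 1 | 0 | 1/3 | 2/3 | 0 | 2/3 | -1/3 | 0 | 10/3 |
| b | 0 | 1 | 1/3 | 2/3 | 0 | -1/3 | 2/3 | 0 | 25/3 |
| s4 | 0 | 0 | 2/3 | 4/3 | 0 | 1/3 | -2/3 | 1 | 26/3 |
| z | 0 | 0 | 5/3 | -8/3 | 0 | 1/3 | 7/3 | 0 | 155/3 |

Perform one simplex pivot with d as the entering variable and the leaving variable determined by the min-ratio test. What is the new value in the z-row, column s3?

1

Ratio test on column d — row 1: 8/1 = 8; row 2: (10/3)/(2/3) = 5; row 3: (25/3)/(2/3) = 25/2; row 4: (26/3)/(4/3) = 13/2. Minimum is 5 at row 2 (a leaves); pivot element 2/3.
Divide row 2 by 2/3; eliminate column d from the other rows.
z-row update in column s3: 7/3 − (-8/3)·(-1/2) = 1.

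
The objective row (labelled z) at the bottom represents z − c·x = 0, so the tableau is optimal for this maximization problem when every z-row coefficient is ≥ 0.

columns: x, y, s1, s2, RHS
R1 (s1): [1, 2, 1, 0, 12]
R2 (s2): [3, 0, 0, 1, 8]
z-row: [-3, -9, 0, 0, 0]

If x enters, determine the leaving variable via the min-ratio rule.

Column x entries and ratios — s1: 12/1 = 12; s2: 8/3 = 8/3.
Smallest ratio is 8/3 in the row of s2, so s2 leaves.

s2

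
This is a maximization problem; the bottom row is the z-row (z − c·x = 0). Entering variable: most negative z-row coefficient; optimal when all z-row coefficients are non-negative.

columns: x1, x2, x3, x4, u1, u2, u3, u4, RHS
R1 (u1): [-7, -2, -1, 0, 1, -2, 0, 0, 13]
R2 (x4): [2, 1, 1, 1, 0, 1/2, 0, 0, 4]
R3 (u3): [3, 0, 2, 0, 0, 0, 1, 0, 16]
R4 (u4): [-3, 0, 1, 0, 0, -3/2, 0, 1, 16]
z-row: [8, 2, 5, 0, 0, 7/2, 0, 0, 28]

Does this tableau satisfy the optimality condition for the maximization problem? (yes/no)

Every z-row coefficient is ≥ 0, so the tableau is optimal.

yes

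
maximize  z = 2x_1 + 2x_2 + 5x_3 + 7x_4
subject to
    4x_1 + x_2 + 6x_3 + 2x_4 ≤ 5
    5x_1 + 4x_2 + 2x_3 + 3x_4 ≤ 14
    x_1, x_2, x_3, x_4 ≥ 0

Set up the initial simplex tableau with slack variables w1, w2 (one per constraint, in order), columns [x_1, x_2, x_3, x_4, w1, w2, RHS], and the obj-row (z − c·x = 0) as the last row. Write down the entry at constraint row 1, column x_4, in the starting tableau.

Constraint 1 has coefficient 2 on x_4.

2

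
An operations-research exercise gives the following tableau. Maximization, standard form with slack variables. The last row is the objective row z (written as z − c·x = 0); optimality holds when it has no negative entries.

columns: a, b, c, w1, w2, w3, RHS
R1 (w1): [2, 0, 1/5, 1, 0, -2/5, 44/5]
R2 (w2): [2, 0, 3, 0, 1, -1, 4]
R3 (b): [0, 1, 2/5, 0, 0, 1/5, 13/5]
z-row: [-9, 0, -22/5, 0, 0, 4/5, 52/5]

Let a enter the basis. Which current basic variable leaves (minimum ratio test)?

Column a entries and ratios — w1: (44/5)/2 = 22/5; w2: 4/2 = 2; b: 0 ≤ 0, skip.
Smallest ratio is 2 in the row of w2, so w2 leaves.

w2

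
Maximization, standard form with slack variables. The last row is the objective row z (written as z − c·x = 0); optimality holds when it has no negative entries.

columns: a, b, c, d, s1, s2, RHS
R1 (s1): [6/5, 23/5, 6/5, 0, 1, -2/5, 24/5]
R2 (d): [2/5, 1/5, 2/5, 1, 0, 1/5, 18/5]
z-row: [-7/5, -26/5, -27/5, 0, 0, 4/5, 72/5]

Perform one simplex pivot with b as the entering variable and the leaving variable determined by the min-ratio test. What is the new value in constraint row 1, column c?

Ratio test on column b — row 1: (24/5)/(23/5) = 24/23; row 2: (18/5)/(1/5) = 18. Minimum is 24/23 at row 1 (s1 leaves); pivot element 23/5.
Divide row 1 by 23/5; eliminate column b from the other rows.
In the new row 1, the c entry is the old entry divided by the pivot: (6/5)/(23/5) = 6/23.

6/23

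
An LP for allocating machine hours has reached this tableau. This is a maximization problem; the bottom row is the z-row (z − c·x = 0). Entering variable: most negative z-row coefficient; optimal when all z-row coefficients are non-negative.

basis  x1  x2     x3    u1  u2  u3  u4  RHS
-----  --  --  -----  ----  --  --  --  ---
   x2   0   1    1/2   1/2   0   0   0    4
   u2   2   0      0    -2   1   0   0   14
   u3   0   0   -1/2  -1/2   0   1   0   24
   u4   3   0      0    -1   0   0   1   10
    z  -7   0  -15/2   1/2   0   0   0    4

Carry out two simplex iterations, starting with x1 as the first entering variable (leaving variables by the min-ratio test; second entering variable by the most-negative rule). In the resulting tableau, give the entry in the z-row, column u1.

Ratio test on column x1 — row 1: entry 0 ≤ 0; row 2: 14/2 = 7; row 3: entry 0 ≤ 0; row 4: 10/3 = 10/3. Minimum is 10/3 at row 4 (u4 leaves); pivot element 3.
Divide row 4 by 3; eliminate column x1 from the other rows.
Second iteration: most negative z-row entry is -15/2 in column x3, so x3 enters.
Ratio test on column x3 — row 1: 4/(1/2) = 8; row 2: entry 0 ≤ 0; row 3: entry -1/2 ≤ 0; row 4: entry 0 ≤ 0. Minimum is 8 at row 1 (x2 leaves); pivot element 1/2.
Divide row 1 by 1/2; eliminate column x3 from the other rows.
After both pivots, the entry at the z-row, column u1 is 17/3.

17/3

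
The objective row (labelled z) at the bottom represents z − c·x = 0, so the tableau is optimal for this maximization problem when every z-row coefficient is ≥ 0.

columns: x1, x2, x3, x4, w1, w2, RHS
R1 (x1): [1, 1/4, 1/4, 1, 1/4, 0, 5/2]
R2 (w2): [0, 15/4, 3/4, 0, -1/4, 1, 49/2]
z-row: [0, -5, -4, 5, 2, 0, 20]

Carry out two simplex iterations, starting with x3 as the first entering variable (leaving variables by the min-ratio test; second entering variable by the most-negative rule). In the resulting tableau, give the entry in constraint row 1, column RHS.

13/3

Ratio test on column x3 — row 1: (5/2)/(1/4) = 10; row 2: (49/2)/(3/4) = 98/3. Minimum is 10 at row 1 (x1 leaves); pivot element 1/4.
Divide row 1 by 1/4; eliminate column x3 from the other rows.
Second iteration: most negative z-row entry is -1 in column x2, so x2 enters.
Ratio test on column x2 — row 1: 10/1 = 10; row 2: 17/3 = 17/3. Minimum is 17/3 at row 2 (w2 leaves); pivot element 3.
Divide row 2 by 3; eliminate column x2 from the other rows.
After both pivots, the entry at constraint row 1, column RHS is 13/3.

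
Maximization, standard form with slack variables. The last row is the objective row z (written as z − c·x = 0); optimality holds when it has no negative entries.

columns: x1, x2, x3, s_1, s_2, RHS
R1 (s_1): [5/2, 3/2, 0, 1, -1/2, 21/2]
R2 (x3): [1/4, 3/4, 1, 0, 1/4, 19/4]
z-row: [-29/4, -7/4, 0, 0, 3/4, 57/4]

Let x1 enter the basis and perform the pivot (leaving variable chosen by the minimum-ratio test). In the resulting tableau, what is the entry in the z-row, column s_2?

Ratio test on column x1 — row 1: (21/2)/(5/2) = 21/5; row 2: (19/4)/(1/4) = 19. Minimum is 21/5 at row 1 (s_1 leaves); pivot element 5/2.
Divide row 1 by 5/2; eliminate column x1 from the other rows.
z-row update in column s_2: 3/4 − (-29/4)·(-1/5) = -7/10.

-7/10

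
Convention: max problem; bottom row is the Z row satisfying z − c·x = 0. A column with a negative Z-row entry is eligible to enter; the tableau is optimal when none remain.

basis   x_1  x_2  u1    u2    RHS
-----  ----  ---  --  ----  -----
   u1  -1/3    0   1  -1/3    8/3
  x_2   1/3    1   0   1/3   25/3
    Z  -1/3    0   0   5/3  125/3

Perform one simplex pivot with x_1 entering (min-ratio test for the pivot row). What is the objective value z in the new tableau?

50

Ratio test on column x_1 — row 1: entry -1/3 ≤ 0; row 2: (25/3)/(1/3) = 25. Minimum is 25 at row 2 (x_2 leaves); pivot element 1/3.
Pivot on row 2; the Z-row RHS becomes 125/3 − (-1/3)·25 = 50.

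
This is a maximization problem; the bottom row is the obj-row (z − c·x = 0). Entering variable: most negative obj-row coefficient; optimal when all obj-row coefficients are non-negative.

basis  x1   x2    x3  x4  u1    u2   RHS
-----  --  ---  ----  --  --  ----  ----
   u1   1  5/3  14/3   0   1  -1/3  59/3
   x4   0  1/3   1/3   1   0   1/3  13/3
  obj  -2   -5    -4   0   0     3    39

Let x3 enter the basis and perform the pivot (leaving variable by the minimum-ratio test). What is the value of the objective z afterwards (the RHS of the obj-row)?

Ratio test on column x3 — row 1: (59/3)/(14/3) = 59/14; row 2: (13/3)/(1/3) = 13. Minimum is 59/14 at row 1 (u1 leaves); pivot element 14/3.
Pivot on row 1; the obj-row RHS becomes 39 − (-4)·(59/14) = 391/7.

391/7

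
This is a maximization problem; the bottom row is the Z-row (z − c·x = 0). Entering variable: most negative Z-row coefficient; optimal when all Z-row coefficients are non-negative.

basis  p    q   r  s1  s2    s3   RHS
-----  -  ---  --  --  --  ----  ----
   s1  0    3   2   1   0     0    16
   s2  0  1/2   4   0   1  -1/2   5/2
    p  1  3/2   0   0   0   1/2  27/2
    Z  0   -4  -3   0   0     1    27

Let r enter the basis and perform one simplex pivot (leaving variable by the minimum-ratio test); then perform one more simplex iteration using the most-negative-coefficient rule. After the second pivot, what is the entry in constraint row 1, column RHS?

1

Ratio test on column r — row 1: 16/2 = 8; row 2: (5/2)/4 = 5/8; row 3: entry 0 ≤ 0. Minimum is 5/8 at row 2 (s2 leaves); pivot element 4.
Divide row 2 by 4; eliminate column r from the other rows.
Second iteration: most negative Z-row entry is -29/8 in column q, so q enters.
Ratio test on column q — row 1: (59/4)/(11/4) = 59/11; row 2: (5/8)/(1/8) = 5; row 3: (27/2)/(3/2) = 9. Minimum is 5 at row 2 (r leaves); pivot element 1/8.
Divide row 2 by 1/8; eliminate column q from the other rows.
After both pivots, the entry at constraint row 1, column RHS is 1.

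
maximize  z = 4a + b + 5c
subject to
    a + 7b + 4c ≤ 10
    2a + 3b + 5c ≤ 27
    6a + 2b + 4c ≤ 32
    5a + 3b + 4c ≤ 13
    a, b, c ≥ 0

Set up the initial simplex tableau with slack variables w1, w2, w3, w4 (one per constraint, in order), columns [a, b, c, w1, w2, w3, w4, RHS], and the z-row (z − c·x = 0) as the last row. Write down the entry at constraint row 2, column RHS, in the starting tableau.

27

The RHS of constraint 2 is b_2 = 27.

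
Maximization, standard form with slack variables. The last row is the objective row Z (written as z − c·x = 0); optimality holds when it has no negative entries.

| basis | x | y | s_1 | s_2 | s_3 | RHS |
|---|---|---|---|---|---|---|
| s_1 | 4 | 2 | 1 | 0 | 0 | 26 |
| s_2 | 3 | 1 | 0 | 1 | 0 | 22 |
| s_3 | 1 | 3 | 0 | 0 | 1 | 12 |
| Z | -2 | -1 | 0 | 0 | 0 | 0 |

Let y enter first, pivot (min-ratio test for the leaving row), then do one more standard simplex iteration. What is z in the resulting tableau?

13

Ratio test on column y — row 1: 26/2 = 13; row 2: 22/1 = 22; row 3: 12/3 = 4. Minimum is 4 at row 3 (s_3 leaves); pivot element 3.
Pivot on row 3; the Z-row RHS becomes 0 − (-1)·4 = 4.
Next entering variable (most negative Z-row entry -5/3): x.
Ratio test on column x — row 1: 18/(10/3) = 27/5; row 2: 18/(8/3) = 27/4; row 3: 4/(1/3) = 12. Minimum is 27/5 at row 1 (s_1 leaves); pivot element 10/3.
After the second pivot the Z-row RHS is 4 − (-5/3)·(27/5) = 13.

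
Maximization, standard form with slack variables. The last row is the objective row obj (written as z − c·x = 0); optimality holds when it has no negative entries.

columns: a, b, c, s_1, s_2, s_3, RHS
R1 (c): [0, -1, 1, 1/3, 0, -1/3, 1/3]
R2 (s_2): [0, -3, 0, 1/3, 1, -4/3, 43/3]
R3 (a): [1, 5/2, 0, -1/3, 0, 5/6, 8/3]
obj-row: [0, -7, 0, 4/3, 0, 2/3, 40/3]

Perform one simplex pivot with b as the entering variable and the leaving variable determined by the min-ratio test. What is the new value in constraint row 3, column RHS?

Ratio test on column b — row 1: entry -1 ≤ 0; row 2: entry -3 ≤ 0; row 3: (8/3)/(5/2) = 16/15. Minimum is 16/15 at row 3 (a leaves); pivot element 5/2.
Divide row 3 by 5/2; eliminate column b from the other rows.
In the new row 3, the RHS entry is the old entry divided by the pivot: (8/3)/(5/2) = 16/15.

16/15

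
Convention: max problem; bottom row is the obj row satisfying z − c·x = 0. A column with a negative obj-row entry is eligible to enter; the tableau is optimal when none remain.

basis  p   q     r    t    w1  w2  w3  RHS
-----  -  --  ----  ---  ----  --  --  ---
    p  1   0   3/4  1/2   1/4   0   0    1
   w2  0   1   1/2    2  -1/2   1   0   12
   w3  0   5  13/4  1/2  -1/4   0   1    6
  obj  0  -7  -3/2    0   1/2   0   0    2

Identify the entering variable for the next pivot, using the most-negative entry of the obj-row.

Negative obj-row entries: q: -7, r: -3/2.
The most negative is -7 in column q, so q enters.

q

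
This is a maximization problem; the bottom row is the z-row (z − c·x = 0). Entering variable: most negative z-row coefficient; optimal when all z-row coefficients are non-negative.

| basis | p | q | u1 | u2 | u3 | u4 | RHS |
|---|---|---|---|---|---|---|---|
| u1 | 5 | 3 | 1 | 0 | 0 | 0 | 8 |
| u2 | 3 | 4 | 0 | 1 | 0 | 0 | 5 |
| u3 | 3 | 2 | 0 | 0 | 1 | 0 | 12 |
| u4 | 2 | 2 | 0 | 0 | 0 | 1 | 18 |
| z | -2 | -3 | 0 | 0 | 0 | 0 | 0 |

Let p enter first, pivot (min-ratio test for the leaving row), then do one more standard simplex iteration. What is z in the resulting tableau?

37/11

Ratio test on column p — row 1: 8/5 = 8/5; row 2: 5/3 = 5/3; row 3: 12/3 = 4; row 4: 18/2 = 9. Minimum is 8/5 at row 1 (u1 leaves); pivot element 5.
Pivot on row 1; the z-row RHS becomes 0 − (-2)·(8/5) = 16/5.
Next entering variable (most negative z-row entry -9/5): q.
Ratio test on column q — row 1: (8/5)/(3/5) = 8/3; row 2: (1/5)/(11/5) = 1/11; row 3: (36/5)/(1/5) = 36; row 4: (74/5)/(4/5) = 37/2. Minimum is 1/11 at row 2 (u2 leaves); pivot element 11/5.
After the second pivot the z-row RHS is 16/5 − (-9/5)·(1/11) = 37/11.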